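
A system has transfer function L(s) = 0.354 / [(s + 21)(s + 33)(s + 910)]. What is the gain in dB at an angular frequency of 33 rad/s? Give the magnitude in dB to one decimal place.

|j33 + 21| = √(33² + 21²) = 39.12
|j33 + 33| = √(33² + 33²) = 46.67
|j33 + 910| = √(33² + 910²) = 910.6
|L(j33)| = 0.354 / (39.12 × 46.67 × 910.6) = 2.1296e-07
20 log₁₀(2.1296e-07) = -133.43 dB

-133.4 dB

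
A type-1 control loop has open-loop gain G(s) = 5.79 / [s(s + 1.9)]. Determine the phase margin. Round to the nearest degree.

43°

Gain crossover: |G(jω)| = 1 at ω ≈ 2.06 rad/s.
∠G(j2.06) = −90° − arctan(2.06/1.9) ≈ -137.37°
PM = 180° + (-137.37°) = 42.63°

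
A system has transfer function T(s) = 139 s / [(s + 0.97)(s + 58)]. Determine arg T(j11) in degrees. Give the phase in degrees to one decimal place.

-5.7°

∠(j11) = 90.00°
∠(j11 + 0.97) = arctan(11/0.97) = 84.96°
∠(j11 + 58) = arctan(11/58) = 10.74°
∠T(j11) = 90.00° − (84.96° + 10.74°) = -5.70°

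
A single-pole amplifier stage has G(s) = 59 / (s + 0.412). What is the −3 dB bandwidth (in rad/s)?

For a single-pole low-pass, the −3 dB point is at the pole: ω = 0.412 rad/s.

0.412 rad/s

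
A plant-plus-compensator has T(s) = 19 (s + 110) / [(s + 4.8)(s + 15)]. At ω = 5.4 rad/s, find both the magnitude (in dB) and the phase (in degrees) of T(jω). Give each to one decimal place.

|T| = 25.2 dB, ∠T = -65.4°

|j5.4 + 110| = √(5.4² + 110²) = 110.1
|j5.4 + 4.8| = √(5.4² + 4.8²) = 7.225
|j5.4 + 15| = √(5.4² + 15²) = 15.94
|T(j5.4)| = 19 × 110.1 / (7.225 × 15.94) = 18.167
20 log₁₀(18.167) = 25.19 dB
∠(j5.4 + 110) = arctan(5.4/110) = 2.81°
∠(j5.4 + 4.8) = arctan(5.4/4.8) = 48.37°
∠(j5.4 + 15) = arctan(5.4/15) = 19.80°
∠T(j5.4) = 2.81° − (48.37° + 19.80°) = -65.35°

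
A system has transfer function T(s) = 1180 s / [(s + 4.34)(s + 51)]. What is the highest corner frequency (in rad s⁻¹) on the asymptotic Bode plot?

51 rad s⁻¹

Break frequencies occur at each pole and zero magnitude: 4.34 rad s⁻¹, 51 rad s⁻¹.
The highest is 51 rad s⁻¹.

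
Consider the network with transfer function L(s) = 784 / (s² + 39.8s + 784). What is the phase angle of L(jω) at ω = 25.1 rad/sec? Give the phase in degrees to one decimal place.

∠[(j25.1)² + 39.8(j25.1) + 784] = ∠[153.99 + j998.98] = 81.24°
∠L(j25.1) = −81.24° = -81.24°

-81.2°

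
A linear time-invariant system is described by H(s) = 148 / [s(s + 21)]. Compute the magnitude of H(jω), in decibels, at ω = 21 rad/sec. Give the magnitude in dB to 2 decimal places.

-12.49 dB

|j21 + 21| = √(21² + 21²) = 29.7
|j21| = 21
|H(j21)| = 148 / (29.7 × 21) = 0.23731
20 log₁₀(0.23731) = -12.494 dB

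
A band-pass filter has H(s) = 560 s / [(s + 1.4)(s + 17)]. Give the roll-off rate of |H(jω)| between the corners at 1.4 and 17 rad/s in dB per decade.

0 dB/decade

In this band the factors already past their corner are: 1 differentiator zero, pole at 1.4; net slope = 0 dB/decade.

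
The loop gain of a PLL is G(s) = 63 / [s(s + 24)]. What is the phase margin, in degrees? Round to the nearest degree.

Gain crossover: |G(jω)| = 1 at ω ≈ 2.61 rad/s.
∠G(j2.61) = −90° − arctan(2.61/24) ≈ -96.21°
PM = 180° + (-96.21°) = 83.79°

84°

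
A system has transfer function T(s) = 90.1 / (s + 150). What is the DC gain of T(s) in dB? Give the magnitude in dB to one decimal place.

-4.4 dB

T(0) = 90.1 / 150 = 0.60067
20 log₁₀(0.60067) = -4.43 dB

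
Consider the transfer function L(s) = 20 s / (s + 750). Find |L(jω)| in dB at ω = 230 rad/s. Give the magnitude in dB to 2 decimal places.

15.36 dB

|j230| = 230
|j230 + 750| = √(230² + 750²) = 784.5
|L(j230)| = 20 × 230 / 784.5 = 5.8638
20 log₁₀(5.8638) = 15.364 dB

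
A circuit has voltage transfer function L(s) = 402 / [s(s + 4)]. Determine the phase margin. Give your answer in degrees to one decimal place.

Gain crossover: |L(jω)| = 1 at ω ≈ 19.9 rad/s.
∠L(j19.9) = −90° − arctan(19.9/4) ≈ -168.61°
PM = 180° + (-168.61°) = 11.39°

11.4°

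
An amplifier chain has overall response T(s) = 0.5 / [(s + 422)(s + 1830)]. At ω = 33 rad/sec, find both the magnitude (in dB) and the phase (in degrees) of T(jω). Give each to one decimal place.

|j33 + 422| = √(33² + 422²) = 423.3
|j33 + 1830| = √(33² + 1830²) = 1830
|T(j33)| = 0.5 / (423.3 × 1830) = 6.4537e-07
20 log₁₀(6.4537e-07) = -123.80 dB
∠(j33 + 422) = arctan(33/422) = 4.47°
∠(j33 + 1830) = arctan(33/1830) = 1.03°
∠T(j33) = − (4.47° + 1.03°) = -5.50°

|T| = -123.8 dB, ∠T = -5.5°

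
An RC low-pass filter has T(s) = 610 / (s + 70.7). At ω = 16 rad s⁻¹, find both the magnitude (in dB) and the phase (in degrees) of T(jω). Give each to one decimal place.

|T| = 18.5 dB, ∠T = -12.8°

|j16 + 70.7| = √(16² + 70.7²) = 72.49
|T(j16)| = 610 / 72.49 = 8.4152
20 log₁₀(8.4152) = 18.50 dB
∠(j16 + 70.7) = arctan(16/70.7) = 12.75°
∠T(j16) = −12.75° = -12.75°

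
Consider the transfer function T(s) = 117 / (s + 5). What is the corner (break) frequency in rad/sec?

5 rad/sec

The single real pole at s = −5 gives a corner at ω = 5 rad/sec.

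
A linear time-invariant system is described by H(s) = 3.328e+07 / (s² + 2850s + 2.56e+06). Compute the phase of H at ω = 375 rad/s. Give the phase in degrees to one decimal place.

∠[(j375)² + 2850(j375) + 2.56e+06] = ∠[2.4194e+06 + j1.0688e+06] = 23.83°
∠H(j375) = −23.83° = -23.83°

-23.8°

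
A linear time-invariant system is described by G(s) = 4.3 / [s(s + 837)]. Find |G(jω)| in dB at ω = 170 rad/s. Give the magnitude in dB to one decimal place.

|j170 + 837| = √(170² + 837²) = 854.1
|j170| = 170
|G(j170)| = 4.3 / (854.1 × 170) = 2.9615e-05
20 log₁₀(2.9615e-05) = -90.57 dB

-90.6 dB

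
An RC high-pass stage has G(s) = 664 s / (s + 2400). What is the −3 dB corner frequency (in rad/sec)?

For a single-pole high-pass, the −3 dB point is at the pole: ω = 2400 rad/sec.

2400 rad/sec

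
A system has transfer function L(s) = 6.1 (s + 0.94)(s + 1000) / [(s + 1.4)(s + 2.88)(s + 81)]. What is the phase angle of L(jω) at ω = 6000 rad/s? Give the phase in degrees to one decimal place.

∠(j6000 + 0.94) = arctan(6000/0.94) = 89.99°
∠(j6000 + 1000) = arctan(6000/1000) = 80.54°
∠(j6000 + 1.4) = arctan(6000/1.4) = 89.99°
∠(j6000 + 2.88) = arctan(6000/2.88) = 89.97°
∠(j6000 + 81) = arctan(6000/81) = 89.23°
∠L(j6000) = 89.99° + 80.54° − (89.99° + 89.97° + 89.23°) = -98.66°

-98.7°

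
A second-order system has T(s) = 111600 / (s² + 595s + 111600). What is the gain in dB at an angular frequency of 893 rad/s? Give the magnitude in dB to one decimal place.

|(j893)² + 595(j893) + 111600| = |-6.8585e+05 + j5.3134e+05| = 8.676e+05
|T(j893)| = 111600 / 8.676e+05 = 0.12863
20 log₁₀(0.12863) = -17.81 dB

-17.8 dB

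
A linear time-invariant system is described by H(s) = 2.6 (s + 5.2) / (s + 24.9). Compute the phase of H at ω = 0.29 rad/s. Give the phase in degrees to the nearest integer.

∠(j0.29 + 5.2) = arctan(0.29/5.2) = 3.19°
∠(j0.29 + 24.9) = arctan(0.29/24.9) = 0.67°
∠H(j0.29) = 3.19° − 0.67° = 2.52°

3 deg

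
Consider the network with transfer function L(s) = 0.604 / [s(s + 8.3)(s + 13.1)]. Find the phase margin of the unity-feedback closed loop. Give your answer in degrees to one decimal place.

89.9°

Gain crossover: |L(jω)| = 1 at ω ≈ 0.00556 rad/sec.
∠L(j0.00556) = −90° − arctan(0.00556/8.3) − arctan(0.00556/13.1) ≈ -90.06°
PM = 180° + (-90.06°) = 89.94°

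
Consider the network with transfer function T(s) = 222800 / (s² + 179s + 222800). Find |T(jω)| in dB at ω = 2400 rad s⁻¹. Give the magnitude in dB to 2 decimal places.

|(j2400)² + 179(j2400) + 222800| = |-5.5372e+06 + j4.296e+05| = 5.554e+06
|T(j2400)| = 222800 / 5.554e+06 = 0.040116
20 log₁₀(0.040116) = -27.934 dB

-27.93 dB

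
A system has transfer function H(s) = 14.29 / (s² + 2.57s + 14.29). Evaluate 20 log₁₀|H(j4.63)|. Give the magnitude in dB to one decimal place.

0.3 dB

|(j4.63)² + 2.57(j4.63) + 14.29| = |-7.1469 + j11.899| = 13.88
|H(j4.63)| = 14.29 / 13.88 = 1.0295
20 log₁₀(1.0295) = 0.25 dB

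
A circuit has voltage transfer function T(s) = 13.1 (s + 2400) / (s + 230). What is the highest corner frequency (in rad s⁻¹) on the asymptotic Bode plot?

2400 rad s⁻¹

Break frequencies occur at each pole and zero magnitude: 230 rad s⁻¹, 2400 rad s⁻¹.
The highest is 2400 rad s⁻¹.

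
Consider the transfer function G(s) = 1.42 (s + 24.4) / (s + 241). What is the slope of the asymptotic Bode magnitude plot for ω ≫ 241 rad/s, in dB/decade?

With 1 zero and 1 pole, the high-frequency asymptotic slope is 20 × (1 − 1) = 0 dB/decade.

0 dB/decade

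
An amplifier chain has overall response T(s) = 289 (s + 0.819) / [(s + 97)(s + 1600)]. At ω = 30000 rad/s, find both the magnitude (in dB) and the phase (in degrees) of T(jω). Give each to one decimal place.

|j30000 + 0.819| = √(30000² + 0.819²) = 3e+04
|j30000 + 97| = √(30000² + 97²) = 3e+04
|j30000 + 1600| = √(30000² + 1600²) = 3.004e+04
|T(j30000)| = 289 × 3e+04 / (3e+04 × 3.004e+04) = 0.0096196
20 log₁₀(0.0096196) = -40.34 dB
∠(j30000 + 0.819) = arctan(30000/0.819) = 90.00°
∠(j30000 + 97) = arctan(30000/97) = 89.81°
∠(j30000 + 1600) = arctan(30000/1600) = 86.95°
∠T(j30000) = 90.00° − (89.81° + 86.95°) = -86.76°

|T| = -40.3 dB, ∠T = -86.8 deg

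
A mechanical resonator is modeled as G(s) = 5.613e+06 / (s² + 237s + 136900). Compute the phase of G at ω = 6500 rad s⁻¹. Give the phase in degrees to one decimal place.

∠[(j6500)² + 237(j6500) + 136900] = ∠[-4.2113e+07 + j1.5405e+06] = 177.91°
∠G(j6500) = −177.91° = -177.91°

-177.9 deg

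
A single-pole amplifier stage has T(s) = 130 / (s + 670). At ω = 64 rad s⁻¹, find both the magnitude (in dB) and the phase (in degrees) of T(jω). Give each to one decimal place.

|T| = -14.3 dB, ∠T = -5.5°

|j64 + 670| = √(64² + 670²) = 673
|T(j64)| = 130 / 673 = 0.19315
20 log₁₀(0.19315) = -14.28 dB
∠(j64 + 670) = arctan(64/670) = 5.46°
∠T(j64) = −5.46° = -5.46°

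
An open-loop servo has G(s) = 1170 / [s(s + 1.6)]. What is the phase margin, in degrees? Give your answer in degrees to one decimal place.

2.7 deg

Gain crossover: |G(jω)| = 1 at ω ≈ 34.2 rad/sec.
∠G(j34.2) = −90° − arctan(34.2/1.6) ≈ -177.32°
PM = 180° + (-177.32°) = 2.68°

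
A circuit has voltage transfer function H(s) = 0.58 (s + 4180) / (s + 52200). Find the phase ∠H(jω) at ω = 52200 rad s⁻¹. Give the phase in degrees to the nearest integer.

∠(j52200 + 4180) = arctan(52200/4180) = 85.42°
∠(j52200 + 52200) = arctan(52200/52200) = 45.00°
∠H(j52200) = 85.42° − 45.00° = 40.42°

40°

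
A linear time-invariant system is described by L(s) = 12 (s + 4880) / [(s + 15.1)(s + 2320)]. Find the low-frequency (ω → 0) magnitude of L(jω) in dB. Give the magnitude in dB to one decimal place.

L(0) = 12 × 4880 / (15.1 × 2320) = 1.6716
20 log₁₀(1.6716) = 4.46 dB

4.5 dB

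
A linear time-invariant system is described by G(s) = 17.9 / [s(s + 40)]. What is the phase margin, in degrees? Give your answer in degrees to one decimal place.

89.4°

Gain crossover: |G(jω)| = 1 at ω ≈ 0.447 rad/s.
∠G(j0.447) = −90° − arctan(0.447/40) ≈ -90.64°
PM = 180° + (-90.64°) = 89.36°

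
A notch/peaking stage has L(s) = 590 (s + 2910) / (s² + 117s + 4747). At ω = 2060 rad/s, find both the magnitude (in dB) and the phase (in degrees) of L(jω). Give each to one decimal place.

|j2060 + 2910| = √(2060² + 2910²) = 3565
|(j2060)² + 117(j2060) + 4747| = |-4.2389e+06 + j2.4102e+05| = 4.246e+06
|L(j2060)| = 590 × 3565 / 4.246e+06 = 0.49546
20 log₁₀(0.49546) = -6.10 dB
∠(j2060 + 2910) = arctan(2060/2910) = 35.29°
∠[(j2060)² + 117(j2060) + 4747] = ∠[-4.2389e+06 + j2.4102e+05] = 176.75°
∠L(j2060) = 35.29° − 176.75° = -141.45°

|L| = -6.1 dB, ∠L = -141.5°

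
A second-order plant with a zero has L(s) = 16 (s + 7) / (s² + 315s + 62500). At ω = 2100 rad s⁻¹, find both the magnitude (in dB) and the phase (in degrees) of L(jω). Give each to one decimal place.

|L| = -42.3 dB, ∠L = -81.5°

|j2100 + 7| = √(2100² + 7²) = 2100
|(j2100)² + 315(j2100) + 62500| = |-4.3475e+06 + j6.615e+05| = 4.398e+06
|L(j2100)| = 16 × 2100 / 4.398e+06 = 0.0076407
20 log₁₀(0.0076407) = -42.34 dB
∠(j2100 + 7) = arctan(2100/7) = 89.81°
∠[(j2100)² + 315(j2100) + 62500] = ∠[-4.3475e+06 + j6.615e+05] = 171.35°
∠L(j2100) = 89.81° − 171.35° = -81.54°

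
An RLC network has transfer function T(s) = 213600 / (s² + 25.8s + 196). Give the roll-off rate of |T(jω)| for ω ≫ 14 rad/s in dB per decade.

-40 dB/decade

With 0 zeros and 2 poles, the high-frequency asymptotic slope is 20 × (0 − 2) = -40 dB/decade.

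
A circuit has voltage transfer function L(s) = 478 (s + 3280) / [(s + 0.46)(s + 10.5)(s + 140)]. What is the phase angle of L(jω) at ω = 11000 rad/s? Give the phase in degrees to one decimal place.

∠(j11000 + 3280) = arctan(11000/3280) = 73.40°
∠(j11000 + 0.46) = arctan(11000/0.46) = 90.00°
∠(j11000 + 10.5) = arctan(11000/10.5) = 89.95°
∠(j11000 + 140) = arctan(11000/140) = 89.27°
∠L(j11000) = 73.40° − (90.00° + 89.95° + 89.27°) = -195.82°

-195.8°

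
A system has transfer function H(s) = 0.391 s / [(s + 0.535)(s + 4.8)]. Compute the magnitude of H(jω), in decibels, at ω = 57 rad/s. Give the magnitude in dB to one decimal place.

-43.3 dB

|j57| = 57
|j57 + 0.535| = √(57² + 0.535²) = 57
|j57 + 4.8| = √(57² + 4.8²) = 57.2
|H(j57)| = 0.391 × 57 / (57 × 57.2) = 0.0068352
20 log₁₀(0.0068352) = -43.31 dB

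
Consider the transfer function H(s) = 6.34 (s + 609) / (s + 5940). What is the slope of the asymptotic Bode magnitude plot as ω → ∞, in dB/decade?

0 dB/decade

With 1 zero and 1 pole, the high-frequency asymptotic slope is 20 × (1 − 1) = 0 dB/decade.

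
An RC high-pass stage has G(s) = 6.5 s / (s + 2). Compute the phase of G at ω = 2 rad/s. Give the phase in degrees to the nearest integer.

∠(j2) = 90.00°
∠(j2 + 2) = arctan(2/2) = 45.00°
∠G(j2) = 90.00° − 45.00° = 45.00°

45°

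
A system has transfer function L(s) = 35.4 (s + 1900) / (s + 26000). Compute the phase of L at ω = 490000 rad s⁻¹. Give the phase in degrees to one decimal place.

∠(j490000 + 1900) = arctan(490000/1900) = 89.78°
∠(j490000 + 26000) = arctan(490000/26000) = 86.96°
∠L(j490000) = 89.78° − 86.96° = 2.82°

2.8°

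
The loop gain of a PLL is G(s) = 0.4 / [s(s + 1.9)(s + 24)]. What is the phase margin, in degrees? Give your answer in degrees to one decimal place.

Gain crossover: |G(jω)| = 1 at ω ≈ 0.00877 rad/sec.
∠G(j0.00877) = −90° − arctan(0.00877/1.9) − arctan(0.00877/24) ≈ -90.29°
PM = 180° + (-90.29°) = 89.71°

89.7 deg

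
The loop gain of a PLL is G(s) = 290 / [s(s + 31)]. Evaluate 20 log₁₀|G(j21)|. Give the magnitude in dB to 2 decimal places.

|j21 + 31| = √(21² + 31²) = 37.44
|j21| = 21
|G(j21)| = 290 / (37.44 × 21) = 0.36881
20 log₁₀(0.36881) = -8.664 dB

-8.66 dB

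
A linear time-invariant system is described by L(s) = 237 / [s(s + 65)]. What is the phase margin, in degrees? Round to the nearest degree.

87 deg

Gain crossover: |L(jω)| = 1 at ω ≈ 3.64 rad s⁻¹.
∠L(j3.64) = −90° − arctan(3.64/65) ≈ -93.21°
PM = 180° + (-93.21°) = 86.79°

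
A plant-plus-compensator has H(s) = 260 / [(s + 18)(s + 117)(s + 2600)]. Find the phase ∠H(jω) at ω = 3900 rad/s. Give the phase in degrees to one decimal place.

-234.3°

∠(j3900 + 18) = arctan(3900/18) = 89.74°
∠(j3900 + 117) = arctan(3900/117) = 88.28°
∠(j3900 + 2600) = arctan(3900/2600) = 56.31°
∠H(j3900) = − (89.74° + 88.28° + 56.31°) = -234.33°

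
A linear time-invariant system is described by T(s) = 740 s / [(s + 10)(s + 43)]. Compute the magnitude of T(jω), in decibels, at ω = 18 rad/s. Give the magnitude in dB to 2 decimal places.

|j18| = 18
|j18 + 10| = √(18² + 10²) = 20.59
|j18 + 43| = √(18² + 43²) = 46.62
|T(j18)| = 740 × 18 / (20.59 × 46.62) = 13.877
20 log₁₀(13.877) = 22.846 dB

22.85 dB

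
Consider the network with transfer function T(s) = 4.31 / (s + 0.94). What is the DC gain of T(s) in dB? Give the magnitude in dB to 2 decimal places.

13.23 dB

T(0) = 4.31 / 0.94 = 4.5851
20 log₁₀(4.5851) = 13.227 dB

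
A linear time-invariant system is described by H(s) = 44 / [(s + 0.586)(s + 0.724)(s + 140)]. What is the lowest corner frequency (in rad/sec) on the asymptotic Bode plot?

0.586 rad/sec

Break frequencies occur at each pole and zero magnitude: 0.586 rad/sec, 0.724 rad/sec, 140 rad/sec.
The lowest is 0.586 rad/sec.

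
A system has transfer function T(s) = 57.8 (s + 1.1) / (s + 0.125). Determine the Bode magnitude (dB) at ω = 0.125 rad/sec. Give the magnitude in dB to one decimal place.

51.2 dB

|j0.125 + 1.1| = √(0.125² + 1.1²) = 1.107
|j0.125 + 0.125| = √(0.125² + 0.125²) = 0.1768
|T(j0.125)| = 57.8 × 1.107 / 0.1768 = 361.98
20 log₁₀(361.98) = 51.17 dB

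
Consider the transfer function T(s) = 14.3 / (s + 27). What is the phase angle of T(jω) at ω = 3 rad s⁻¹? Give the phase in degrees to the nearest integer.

-6°

∠(j3 + 27) = arctan(3/27) = 6.34°
∠T(j3) = −6.34° = -6.34°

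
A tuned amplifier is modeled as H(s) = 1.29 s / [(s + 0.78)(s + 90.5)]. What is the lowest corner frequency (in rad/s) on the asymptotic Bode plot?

0.78 rad/s

Break frequencies occur at each pole and zero magnitude: 0.78 rad/s, 90.5 rad/s.
The lowest is 0.78 rad/s.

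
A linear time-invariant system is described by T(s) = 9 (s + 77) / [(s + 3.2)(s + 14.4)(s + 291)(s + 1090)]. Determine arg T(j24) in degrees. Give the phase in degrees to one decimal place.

∠(j24 + 77) = arctan(24/77) = 17.31°
∠(j24 + 3.2) = arctan(24/3.2) = 82.41°
∠(j24 + 14.4) = arctan(24/14.4) = 59.04°
∠(j24 + 291) = arctan(24/291) = 4.71°
∠(j24 + 1090) = arctan(24/1090) = 1.26°
∠T(j24) = 17.31° − (82.41° + 59.04° + 4.71° + 1.26°) = -130.11°

-130.1°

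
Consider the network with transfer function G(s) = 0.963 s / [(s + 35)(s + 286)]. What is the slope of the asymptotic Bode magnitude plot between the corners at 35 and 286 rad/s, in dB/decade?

0 dB/decade

In this band the factors already past their corner are: 1 differentiator zero, pole at 35; net slope = 0 dB/decade.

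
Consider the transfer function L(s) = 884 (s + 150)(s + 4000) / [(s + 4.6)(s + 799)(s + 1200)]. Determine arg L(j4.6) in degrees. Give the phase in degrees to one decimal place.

∠(j4.6 + 150) = arctan(4.6/150) = 1.76°
∠(j4.6 + 4000) = arctan(4.6/4000) = 0.07°
∠(j4.6 + 4.6) = arctan(4.6/4.6) = 45.00°
∠(j4.6 + 799) = arctan(4.6/799) = 0.33°
∠(j4.6 + 1200) = arctan(4.6/1200) = 0.22°
∠L(j4.6) = 1.76° + 0.07° − (45.00° + 0.33° + 0.22°) = -43.73°

-43.7°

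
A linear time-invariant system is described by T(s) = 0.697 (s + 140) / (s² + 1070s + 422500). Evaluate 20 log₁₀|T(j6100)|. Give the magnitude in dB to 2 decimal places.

|j6100 + 140| = √(6100² + 140²) = 6102
|(j6100)² + 1070(j6100) + 422500| = |-3.6788e+07 + j6.527e+06| = 3.736e+07
|T(j6100)| = 0.697 × 6102 / 3.736e+07 = 0.00011383
20 log₁₀(0.00011383) = -78.875 dB

-78.88 dB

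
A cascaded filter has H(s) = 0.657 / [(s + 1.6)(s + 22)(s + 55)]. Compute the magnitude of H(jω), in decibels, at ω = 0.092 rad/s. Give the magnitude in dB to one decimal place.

|j0.092 + 1.6| = √(0.092² + 1.6²) = 1.603
|j0.092 + 22| = √(0.092² + 22²) = 22
|j0.092 + 55| = √(0.092² + 55²) = 55
|H(j0.092)| = 0.657 / (1.603 × 22 × 55) = 0.0003388
20 log₁₀(0.0003388) = -69.40 dB

-69.4 dB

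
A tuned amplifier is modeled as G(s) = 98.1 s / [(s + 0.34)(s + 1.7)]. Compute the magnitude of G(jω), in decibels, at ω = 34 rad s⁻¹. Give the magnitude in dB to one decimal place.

|j34| = 34
|j34 + 0.34| = √(34² + 0.34²) = 34
|j34 + 1.7| = √(34² + 1.7²) = 34.04
|G(j34)| = 98.1 × 34 / (34 × 34.04) = 2.8816
20 log₁₀(2.8816) = 9.19 dB

9.2 dB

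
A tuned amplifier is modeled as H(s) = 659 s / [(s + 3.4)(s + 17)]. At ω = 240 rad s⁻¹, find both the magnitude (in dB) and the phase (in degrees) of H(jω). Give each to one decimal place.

|j240| = 240
|j240 + 3.4| = √(240² + 3.4²) = 240
|j240 + 17| = √(240² + 17²) = 240.6
|H(j240)| = 659 × 240 / (240 × 240.6) = 2.7387
20 log₁₀(2.7387) = 8.75 dB
∠(j240) = 90.00°
∠(j240 + 3.4) = arctan(240/3.4) = 89.19°
∠(j240 + 17) = arctan(240/17) = 85.95°
∠H(j240) = 90.00° − (89.19° + 85.95°) = -85.14°

|H| = 8.8 dB, ∠H = -85.1 deg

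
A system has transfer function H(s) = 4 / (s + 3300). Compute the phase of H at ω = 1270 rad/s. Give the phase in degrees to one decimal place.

-21.0°

∠(j1270 + 3300) = arctan(1270/3300) = 21.05°
∠H(j1270) = −21.05° = -21.05°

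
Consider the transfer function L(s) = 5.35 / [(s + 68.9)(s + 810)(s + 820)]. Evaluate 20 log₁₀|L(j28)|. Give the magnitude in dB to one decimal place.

|j28 + 68.9| = √(28² + 68.9²) = 74.37
|j28 + 810| = √(28² + 810²) = 810.5
|j28 + 820| = √(28² + 820²) = 820.5
|L(j28)| = 5.35 / (74.37 × 810.5 × 820.5) = 1.0818e-07
20 log₁₀(1.0818e-07) = -139.32 dB

-139.3 dB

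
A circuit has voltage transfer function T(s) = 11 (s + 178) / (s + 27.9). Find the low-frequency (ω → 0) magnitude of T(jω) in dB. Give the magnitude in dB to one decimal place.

36.9 dB

T(0) = 11 × 178 / 27.9 = 70.179
20 log₁₀(70.179) = 36.92 dB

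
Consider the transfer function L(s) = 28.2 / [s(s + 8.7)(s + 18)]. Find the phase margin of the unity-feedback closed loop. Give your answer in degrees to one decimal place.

Gain crossover: |L(jω)| = 1 at ω ≈ 0.18 rad/sec.
∠L(j0.18) = −90° − arctan(0.18/8.7) − arctan(0.18/18) ≈ -91.76°
PM = 180° + (-91.76°) = 88.24°

88.2°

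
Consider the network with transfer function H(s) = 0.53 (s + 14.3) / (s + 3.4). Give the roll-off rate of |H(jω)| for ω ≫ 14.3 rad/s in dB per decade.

0 dB/decade

With 1 zero and 1 pole, the high-frequency asymptotic slope is 20 × (1 − 1) = 0 dB/decade.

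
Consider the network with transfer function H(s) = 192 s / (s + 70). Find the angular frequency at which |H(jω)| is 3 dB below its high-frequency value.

For a single-pole high-pass, the −3 dB point is at the pole: ω = 70 rad/sec.

70 rad/sec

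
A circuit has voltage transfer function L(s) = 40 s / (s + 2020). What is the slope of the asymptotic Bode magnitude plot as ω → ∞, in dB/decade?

0 dB/decade

With 1 zero and 1 pole, the high-frequency asymptotic slope is 20 × (1 − 1) = 0 dB/decade.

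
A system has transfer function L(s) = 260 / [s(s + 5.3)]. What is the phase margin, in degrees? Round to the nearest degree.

19°

Gain crossover: |L(jω)| = 1 at ω ≈ 15.7 rad/s.
∠L(j15.7) = −90° − arctan(15.7/5.3) ≈ -161.34°
PM = 180° + (-161.34°) = 18.66°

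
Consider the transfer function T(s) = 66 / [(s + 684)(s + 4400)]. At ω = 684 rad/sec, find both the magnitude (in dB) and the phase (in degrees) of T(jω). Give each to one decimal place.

|T| = -96.3 dB, ∠T = -53.8°

|j684 + 684| = √(684² + 684²) = 967.3
|j684 + 4400| = √(684² + 4400²) = 4453
|T(j684)| = 66 / (967.3 × 4453) = 1.5323e-05
20 log₁₀(1.5323e-05) = -96.29 dB
∠(j684 + 684) = arctan(684/684) = 45.00°
∠(j684 + 4400) = arctan(684/4400) = 8.84°
∠T(j684) = − (45.00° + 8.84°) = -53.84°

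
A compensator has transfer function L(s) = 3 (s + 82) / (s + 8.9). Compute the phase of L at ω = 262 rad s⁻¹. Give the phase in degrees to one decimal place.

-15.4°

∠(j262 + 82) = arctan(262/82) = 72.62°
∠(j262 + 8.9) = arctan(262/8.9) = 88.05°
∠L(j262) = 72.62° − 88.05° = -15.43°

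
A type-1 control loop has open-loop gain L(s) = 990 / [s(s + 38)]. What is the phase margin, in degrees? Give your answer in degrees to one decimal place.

Gain crossover: |L(jω)| = 1 at ω ≈ 22.4 rad s⁻¹.
∠L(j22.4) = −90° − arctan(22.4/38) ≈ -120.56°
PM = 180° + (-120.56°) = 59.44°

59.4°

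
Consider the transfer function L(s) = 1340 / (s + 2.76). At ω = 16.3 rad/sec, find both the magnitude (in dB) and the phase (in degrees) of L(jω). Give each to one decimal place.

|L| = 38.2 dB, ∠L = -80.4°

|j16.3 + 2.76| = √(16.3² + 2.76²) = 16.53
|L(j16.3)| = 1340 / 16.53 = 81.055
20 log₁₀(81.055) = 38.18 dB
∠(j16.3 + 2.76) = arctan(16.3/2.76) = 80.39°
∠L(j16.3) = −80.39° = -80.39°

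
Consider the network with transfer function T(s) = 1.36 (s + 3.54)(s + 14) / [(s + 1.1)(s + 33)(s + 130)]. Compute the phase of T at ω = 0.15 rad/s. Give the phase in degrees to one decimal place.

∠(j0.15 + 3.54) = arctan(0.15/3.54) = 2.43°
∠(j0.15 + 14) = arctan(0.15/14) = 0.61°
∠(j0.15 + 1.1) = arctan(0.15/1.1) = 7.77°
∠(j0.15 + 33) = arctan(0.15/33) = 0.26°
∠(j0.15 + 130) = arctan(0.15/130) = 0.07°
∠T(j0.15) = 2.43° + 0.61° − (7.77° + 0.26° + 0.07°) = -5.05°

-5.1 deg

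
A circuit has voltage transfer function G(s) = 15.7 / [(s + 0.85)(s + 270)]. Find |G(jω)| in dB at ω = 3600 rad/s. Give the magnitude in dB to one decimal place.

|j3600 + 0.85| = √(3600² + 0.85²) = 3600
|j3600 + 270| = √(3600² + 270²) = 3610
|G(j3600)| = 15.7 / (3600 × 3610) = 1.208e-06
20 log₁₀(1.208e-06) = -118.36 dB

-118.4 dB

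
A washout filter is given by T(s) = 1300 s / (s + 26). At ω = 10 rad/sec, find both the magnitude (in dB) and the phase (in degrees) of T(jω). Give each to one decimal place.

|j10| = 10
|j10 + 26| = √(10² + 26²) = 27.86
|T(j10)| = 1300 × 10 / 27.86 = 466.67
20 log₁₀(466.67) = 53.38 dB
∠(j10) = 90.00°
∠(j10 + 26) = arctan(10/26) = 21.04°
∠T(j10) = 90.00° − 21.04° = 68.96°

|T| = 53.4 dB, ∠T = 69.0°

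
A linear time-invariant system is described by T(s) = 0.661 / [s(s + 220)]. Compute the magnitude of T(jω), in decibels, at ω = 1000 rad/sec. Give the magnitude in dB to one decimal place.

|j1000 + 220| = √(1000² + 220²) = 1024
|j1000| = 1000
|T(j1000)| = 0.661 / (1024 × 1000) = 6.4556e-07
20 log₁₀(6.4556e-07) = -123.80 dB

-123.8 dB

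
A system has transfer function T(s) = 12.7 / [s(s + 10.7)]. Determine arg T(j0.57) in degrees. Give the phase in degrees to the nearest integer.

-93°

∠(j0.57 + 10.7) = arctan(0.57/10.7) = 3.05°
∠(j0.57) = 90.00°
∠T(j0.57) = − (3.05° + 90.00°) = -93.05°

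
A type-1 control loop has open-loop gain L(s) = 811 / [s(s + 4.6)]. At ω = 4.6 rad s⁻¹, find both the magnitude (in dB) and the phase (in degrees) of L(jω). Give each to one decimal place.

|L| = 28.7 dB, ∠L = -135.0°

|j4.6 + 4.6| = √(4.6² + 4.6²) = 6.505
|j4.6| = 4.6
|L(j4.6)| = 811 / (6.505 × 4.6) = 27.101
20 log₁₀(27.101) = 28.66 dB
∠(j4.6 + 4.6) = arctan(4.6/4.6) = 45.00°
∠(j4.6) = 90.00°
∠L(j4.6) = − (45.00° + 90.00°) = -135.00°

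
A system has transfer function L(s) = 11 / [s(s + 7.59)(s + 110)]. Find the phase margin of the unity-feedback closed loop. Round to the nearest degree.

Gain crossover: |L(jω)| = 1 at ω ≈ 0.0132 rad/s.
∠L(j0.0132) = −90° − arctan(0.0132/7.59) − arctan(0.0132/110) ≈ -90.11°
PM = 180° + (-90.11°) = 89.89°

90°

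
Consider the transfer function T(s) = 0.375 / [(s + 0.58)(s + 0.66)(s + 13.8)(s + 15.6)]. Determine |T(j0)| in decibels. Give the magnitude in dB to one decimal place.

-46.8 dB

T(0) = 0.375 / (0.58 × 0.66 × 13.8 × 15.6) = 0.0045505
20 log₁₀(0.0045505) = -46.84 dB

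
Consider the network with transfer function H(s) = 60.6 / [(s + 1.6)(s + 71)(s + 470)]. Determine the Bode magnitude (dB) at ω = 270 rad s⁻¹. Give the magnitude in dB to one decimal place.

|j270 + 1.6| = √(270² + 1.6²) = 270
|j270 + 71| = √(270² + 71²) = 279.2
|j270 + 470| = √(270² + 470²) = 542
|H(j270)| = 60.6 / (270 × 279.2 × 542) = 1.4832e-06
20 log₁₀(1.4832e-06) = -116.58 dB

-116.6 dB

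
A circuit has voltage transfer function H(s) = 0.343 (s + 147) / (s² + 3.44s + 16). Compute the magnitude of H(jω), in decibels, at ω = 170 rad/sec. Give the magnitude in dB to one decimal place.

|j170 + 147| = √(170² + 147²) = 224.7
|(j170)² + 3.44(j170) + 16| = |-28884 + j584.8| = 2.889e+04
|H(j170)| = 0.343 × 224.7 / 2.889e+04 = 0.0026683
20 log₁₀(0.0026683) = -51.48 dB

-51.5 dB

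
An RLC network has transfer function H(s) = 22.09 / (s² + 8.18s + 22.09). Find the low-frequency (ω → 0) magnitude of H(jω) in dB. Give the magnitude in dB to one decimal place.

0.0 dB

H(0) = 22.09 / 22.09 = 1
20 log₁₀(1) = 0.00 dB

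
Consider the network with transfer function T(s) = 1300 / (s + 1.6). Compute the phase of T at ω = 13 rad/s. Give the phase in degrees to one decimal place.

∠(j13 + 1.6) = arctan(13/1.6) = 82.98°
∠T(j13) = −82.98° = -82.98°

-83.0°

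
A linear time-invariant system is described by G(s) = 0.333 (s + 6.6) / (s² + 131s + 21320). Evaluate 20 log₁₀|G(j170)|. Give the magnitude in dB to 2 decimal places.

-52.37 dB

|j170 + 6.6| = √(170² + 6.6²) = 170.1
|(j170)² + 131(j170) + 21320| = |-7580 + j22270| = 2.352e+04
|G(j170)| = 0.333 × 170.1 / 2.352e+04 = 0.0024082
20 log₁₀(0.0024082) = -52.366 dB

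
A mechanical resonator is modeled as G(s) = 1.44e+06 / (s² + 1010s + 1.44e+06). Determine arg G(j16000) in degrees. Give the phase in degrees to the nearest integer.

∠[(j16000)² + 1010(j16000) + 1.44e+06] = ∠[-2.5456e+08 + j1.616e+07] = 176.37°
∠G(j16000) = −176.37° = -176.37°

-176°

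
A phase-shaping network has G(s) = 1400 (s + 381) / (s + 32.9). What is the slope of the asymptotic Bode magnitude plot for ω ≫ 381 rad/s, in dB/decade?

With 1 zero and 1 pole, the high-frequency asymptotic slope is 20 × (1 − 1) = 0 dB/decade.

0 dB/decade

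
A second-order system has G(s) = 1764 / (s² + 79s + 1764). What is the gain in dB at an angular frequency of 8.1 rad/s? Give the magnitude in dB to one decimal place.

|(j8.1)² + 79(j8.1) + 1764| = |1698.4 + j639.9| = 1815
|G(j8.1)| = 1764 / 1815 = 0.97193
20 log₁₀(0.97193) = -0.25 dB

-0.2 dB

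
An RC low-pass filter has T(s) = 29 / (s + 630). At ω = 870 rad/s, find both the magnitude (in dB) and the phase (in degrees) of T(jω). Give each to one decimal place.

|T| = -31.4 dB, ∠T = -54.1°

|j870 + 630| = √(870² + 630²) = 1074
|T(j870)| = 29 / 1074 = 0.026998
20 log₁₀(0.026998) = -31.37 dB
∠(j870 + 630) = arctan(870/630) = 54.09°
∠T(j870) = −54.09° = -54.09°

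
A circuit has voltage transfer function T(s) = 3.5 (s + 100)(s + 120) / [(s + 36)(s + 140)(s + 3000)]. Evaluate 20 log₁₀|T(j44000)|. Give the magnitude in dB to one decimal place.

|j44000 + 100| = √(44000² + 100²) = 4.4e+04
|j44000 + 120| = √(44000² + 120²) = 4.4e+04
|j44000 + 36| = √(44000² + 36²) = 4.4e+04
|j44000 + 140| = √(44000² + 140²) = 4.4e+04
|j44000 + 3000| = √(44000² + 3000²) = 4.41e+04
|T(j44000)| = 3.5 × 4.4e+04 × 4.4e+04 / (4.4e+04 × 4.4e+04 × 4.41e+04) = 7.9361e-05
20 log₁₀(7.9361e-05) = -82.01 dB

-82.0 dB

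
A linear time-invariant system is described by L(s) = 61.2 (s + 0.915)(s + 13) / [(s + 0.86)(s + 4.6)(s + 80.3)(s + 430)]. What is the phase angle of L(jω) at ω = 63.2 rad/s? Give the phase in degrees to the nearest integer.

-54°

∠(j63.2 + 0.915) = arctan(63.2/0.915) = 89.17°
∠(j63.2 + 13) = arctan(63.2/13) = 78.38°
∠(j63.2 + 0.86) = arctan(63.2/0.86) = 89.22°
∠(j63.2 + 4.6) = arctan(63.2/4.6) = 85.84°
∠(j63.2 + 80.3) = arctan(63.2/80.3) = 38.20°
∠(j63.2 + 430) = arctan(63.2/430) = 8.36°
∠L(j63.2) = 89.17° + 78.38° − (89.22° + 85.84° + 38.20° + 8.36°) = -54.08°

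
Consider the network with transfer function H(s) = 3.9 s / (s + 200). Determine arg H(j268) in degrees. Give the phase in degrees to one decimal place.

36.7 deg

∠(j268) = 90.00°
∠(j268 + 200) = arctan(268/200) = 53.27°
∠H(j268) = 90.00° − 53.27° = 36.73°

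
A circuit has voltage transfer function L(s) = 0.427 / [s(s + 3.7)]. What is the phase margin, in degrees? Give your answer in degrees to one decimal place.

Gain crossover: |L(jω)| = 1 at ω ≈ 0.115 rad/s.
∠L(j0.115) = −90° − arctan(0.115/3.7) ≈ -91.79°
PM = 180° + (-91.79°) = 88.21°

88.2°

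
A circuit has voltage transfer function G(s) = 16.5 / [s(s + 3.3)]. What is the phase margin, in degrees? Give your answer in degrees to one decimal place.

43.7 deg

Gain crossover: |G(jω)| = 1 at ω ≈ 3.45 rad/s.
∠G(j3.45) = −90° − arctan(3.45/3.3) ≈ -136.31°
PM = 180° + (-136.31°) = 43.69°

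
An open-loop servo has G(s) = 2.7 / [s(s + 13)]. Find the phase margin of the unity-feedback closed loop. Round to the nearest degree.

89°

Gain crossover: |G(jω)| = 1 at ω ≈ 0.208 rad/sec.
∠G(j0.208) = −90° − arctan(0.208/13) ≈ -90.92°
PM = 180° + (-90.92°) = 89.08°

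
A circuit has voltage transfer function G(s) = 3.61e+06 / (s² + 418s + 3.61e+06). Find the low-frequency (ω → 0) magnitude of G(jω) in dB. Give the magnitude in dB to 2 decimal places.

0.00 dB

G(0) = 3.61e+06 / 3.61e+06 = 1
20 log₁₀(1) = 0.000 dB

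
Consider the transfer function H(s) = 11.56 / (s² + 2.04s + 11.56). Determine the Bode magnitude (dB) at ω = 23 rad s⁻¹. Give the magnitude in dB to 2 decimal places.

|(j23)² + 2.04(j23) + 11.56| = |-517.44 + j46.92| = 519.6
|H(j23)| = 11.56 / 519.6 = 0.022249
20 log₁₀(0.022249) = -33.054 dB

-33.05 dB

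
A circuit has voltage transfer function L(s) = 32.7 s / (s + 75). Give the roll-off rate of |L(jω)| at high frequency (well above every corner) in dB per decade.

0 dB/decade

With 1 zero and 1 pole, the high-frequency asymptotic slope is 20 × (1 − 1) = 0 dB/decade.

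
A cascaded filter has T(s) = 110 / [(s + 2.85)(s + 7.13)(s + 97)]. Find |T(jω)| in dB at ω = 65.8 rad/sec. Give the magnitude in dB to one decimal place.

-73.3 dB

|j65.8 + 2.85| = √(65.8² + 2.85²) = 65.86
|j65.8 + 7.13| = √(65.8² + 7.13²) = 66.19
|j65.8 + 97| = √(65.8² + 97²) = 117.2
|T(j65.8)| = 110 / (65.86 × 66.19 × 117.2) = 0.00021529
20 log₁₀(0.00021529) = -73.34 dB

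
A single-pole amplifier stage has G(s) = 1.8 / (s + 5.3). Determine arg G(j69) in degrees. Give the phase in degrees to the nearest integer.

∠(j69 + 5.3) = arctan(69/5.3) = 85.61°
∠G(j69) = −85.61° = -85.61°

-86°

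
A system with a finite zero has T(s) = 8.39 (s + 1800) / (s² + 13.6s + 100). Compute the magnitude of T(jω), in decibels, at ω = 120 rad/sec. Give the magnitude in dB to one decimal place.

|j120 + 1800| = √(120² + 1800²) = 1804
|(j120)² + 13.6(j120) + 100| = |-14300 + j1632| = 1.439e+04
|T(j120)| = 8.39 × 1804 / 1.439e+04 = 1.0516
20 log₁₀(1.0516) = 0.44 dB

0.4 dB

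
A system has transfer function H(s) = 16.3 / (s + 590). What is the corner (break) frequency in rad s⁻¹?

The single real pole at s = −590 gives a corner at ω = 590 rad s⁻¹.

590 rad s⁻¹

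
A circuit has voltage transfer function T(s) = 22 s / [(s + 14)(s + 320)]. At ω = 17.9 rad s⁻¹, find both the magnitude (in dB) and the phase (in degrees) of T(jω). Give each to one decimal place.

|T| = -25.3 dB, ∠T = 34.8°

|j17.9| = 17.9
|j17.9 + 14| = √(17.9² + 14²) = 22.72
|j17.9 + 320| = √(17.9² + 320²) = 320.5
|T(j17.9)| = 22 × 17.9 / (22.72 × 320.5) = 0.054069
20 log₁₀(0.054069) = -25.34 dB
∠(j17.9) = 90.00°
∠(j17.9 + 14) = arctan(17.9/14) = 51.97°
∠(j17.9 + 320) = arctan(17.9/320) = 3.20°
∠T(j17.9) = 90.00° − (51.97° + 3.20°) = 34.83°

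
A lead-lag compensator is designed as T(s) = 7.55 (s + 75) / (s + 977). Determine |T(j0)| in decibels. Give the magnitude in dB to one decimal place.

T(0) = 7.55 × 75 / 977 = 0.57958
20 log₁₀(0.57958) = -4.74 dB

-4.7 dB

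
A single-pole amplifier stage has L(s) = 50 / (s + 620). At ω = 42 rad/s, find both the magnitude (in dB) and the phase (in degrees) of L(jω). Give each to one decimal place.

|j42 + 620| = √(42² + 620²) = 621.4
|L(j42)| = 50 / 621.4 = 0.080461
20 log₁₀(0.080461) = -21.89 dB
∠(j42 + 620) = arctan(42/620) = 3.88°
∠L(j42) = −3.88° = -3.88°

|L| = -21.9 dB, ∠L = -3.9°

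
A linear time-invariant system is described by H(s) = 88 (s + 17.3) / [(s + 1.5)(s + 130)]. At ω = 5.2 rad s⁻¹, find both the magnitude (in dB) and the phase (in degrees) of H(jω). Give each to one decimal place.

|H| = 7.1 dB, ∠H = -59.5°

|j5.2 + 17.3| = √(5.2² + 17.3²) = 18.06
|j5.2 + 1.5| = √(5.2² + 1.5²) = 5.412
|j5.2 + 130| = √(5.2² + 130²) = 130.1
|H(j5.2)| = 88 × 18.06 / (5.412 × 130.1) = 2.2577
20 log₁₀(2.2577) = 7.07 dB
∠(j5.2 + 17.3) = arctan(5.2/17.3) = 16.73°
∠(j5.2 + 1.5) = arctan(5.2/1.5) = 73.91°
∠(j5.2 + 130) = arctan(5.2/130) = 2.29°
∠H(j5.2) = 16.73° − (73.91° + 2.29°) = -59.47°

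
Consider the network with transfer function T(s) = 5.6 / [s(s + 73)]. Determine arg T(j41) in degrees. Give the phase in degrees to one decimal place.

-119.3 deg

∠(j41 + 73) = arctan(41/73) = 29.32°
∠(j41) = 90.00°
∠T(j41) = − (29.32° + 90.00°) = -119.32°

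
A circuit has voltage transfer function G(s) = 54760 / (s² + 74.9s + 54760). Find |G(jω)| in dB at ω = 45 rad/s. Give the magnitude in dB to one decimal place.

|(j45)² + 74.9(j45) + 54760| = |52735 + j3370.5| = 5.284e+04
|G(j45)| = 54760 / 5.284e+04 = 1.0363
20 log₁₀(1.0363) = 0.31 dB

0.3 dB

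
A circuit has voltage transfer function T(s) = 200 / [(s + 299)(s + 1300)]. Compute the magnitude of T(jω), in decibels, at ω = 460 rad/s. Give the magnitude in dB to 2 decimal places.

-71.56 dB

|j460 + 299| = √(460² + 299²) = 548.6
|j460 + 1300| = √(460² + 1300²) = 1379
|T(j460)| = 200 / (548.6 × 1379) = 0.00026435
20 log₁₀(0.00026435) = -71.556 dB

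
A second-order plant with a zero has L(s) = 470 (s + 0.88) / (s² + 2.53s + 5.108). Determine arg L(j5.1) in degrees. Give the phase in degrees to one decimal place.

-68.1°

∠(j5.1 + 0.88) = arctan(5.1/0.88) = 80.21°
∠[(j5.1)² + 2.53(j5.1) + 5.108] = ∠[-20.902 + j12.903] = 148.31°
∠L(j5.1) = 80.21° − 148.31° = -68.10°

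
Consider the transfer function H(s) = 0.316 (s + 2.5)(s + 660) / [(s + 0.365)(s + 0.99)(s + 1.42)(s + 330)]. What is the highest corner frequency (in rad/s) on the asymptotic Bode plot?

660 rad/s

Break frequencies occur at each pole and zero magnitude: 0.365 rad/s, 0.99 rad/s, 1.42 rad/s, 2.5 rad/s, 330 rad/s, 660 rad/s.
The highest is 660 rad/s.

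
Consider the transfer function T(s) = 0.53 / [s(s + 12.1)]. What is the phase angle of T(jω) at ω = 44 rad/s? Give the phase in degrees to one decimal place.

-164.6°

∠(j44 + 12.1) = arctan(44/12.1) = 74.62°
∠(j44) = 90.00°
∠T(j44) = − (74.62° + 90.00°) = -164.62°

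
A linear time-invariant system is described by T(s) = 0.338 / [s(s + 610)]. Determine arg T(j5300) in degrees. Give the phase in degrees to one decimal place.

-173.4°

∠(j5300 + 610) = arctan(5300/610) = 83.43°
∠(j5300) = 90.00°
∠T(j5300) = − (83.43° + 90.00°) = -173.43°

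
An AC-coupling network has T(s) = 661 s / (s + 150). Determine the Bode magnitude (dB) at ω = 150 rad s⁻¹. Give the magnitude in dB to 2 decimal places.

53.39 dB

|j150| = 150
|j150 + 150| = √(150² + 150²) = 212.1
|T(j150)| = 661 × 150 / 212.1 = 467.4
20 log₁₀(467.4) = 53.394 dB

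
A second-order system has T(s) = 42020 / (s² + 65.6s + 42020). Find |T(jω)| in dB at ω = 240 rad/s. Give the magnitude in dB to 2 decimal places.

|(j240)² + 65.6(j240) + 42020| = |-15580 + j15744| = 2.215e+04
|T(j240)| = 42020 / 2.215e+04 = 1.8971
20 log₁₀(1.8971) = 5.562 dB

5.56 dB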